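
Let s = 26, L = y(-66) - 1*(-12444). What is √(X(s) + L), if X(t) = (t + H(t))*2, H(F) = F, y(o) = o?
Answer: 79*√2 ≈ 111.72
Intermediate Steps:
L = 12378 (L = -66 - 1*(-12444) = -66 + 12444 = 12378)
X(t) = 4*t (X(t) = (t + t)*2 = (2*t)*2 = 4*t)
√(X(s) + L) = √(4*26 + 12378) = √(104 + 12378) = √12482 = 79*√2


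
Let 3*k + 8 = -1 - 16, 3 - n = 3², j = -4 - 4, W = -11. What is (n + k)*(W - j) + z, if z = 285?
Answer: 328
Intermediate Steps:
j = -8
n = -6 (n = 3 - 1*3² = 3 - 1*9 = 3 - 9 = -6)
k = -25/3 (k = -8/3 + (-1 - 16)/3 = -8/3 + (⅓)*(-17) = -8/3 - 17/3 = -25/3 ≈ -8.3333)
(n + k)*(W - j) + z = (-6 - 25/3)*(-11 - 1*(-8)) + 285 = -43*(-11 + 8)/3 + 285 = -43/3*(-3) + 285 = 43 + 285 = 328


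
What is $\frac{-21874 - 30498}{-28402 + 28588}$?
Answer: $- \frac{26186}{93} \approx -281.57$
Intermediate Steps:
$\frac{-21874 - 30498}{-28402 + 28588} = - \frac{52372}{186} = \left(-52372\right) \frac{1}{186} = - \frac{26186}{93}$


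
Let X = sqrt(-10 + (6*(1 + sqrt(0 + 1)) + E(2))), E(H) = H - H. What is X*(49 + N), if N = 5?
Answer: 54*sqrt(2) ≈ 76.368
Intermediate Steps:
E(H) = 0
X = sqrt(2) (X = sqrt(-10 + (6*(1 + sqrt(0 + 1)) + 0)) = sqrt(-10 + (6*(1 + sqrt(1)) + 0)) = sqrt(-10 + (6*(1 + 1) + 0)) = sqrt(-10 + (6*2 + 0)) = sqrt(-10 + (12 + 0)) = sqrt(-10 + 12) = sqrt(2) ≈ 1.4142)
X*(49 + N) = sqrt(2)*(49 + 5) = sqrt(2)*54 = 54*sqrt(2)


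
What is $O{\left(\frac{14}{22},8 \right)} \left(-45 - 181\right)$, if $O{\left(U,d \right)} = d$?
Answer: $-1808$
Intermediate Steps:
$O{\left(\frac{14}{22},8 \right)} \left(-45 - 181\right) = 8 \left(-45 - 181\right) = 8 \left(-226\right) = -1808$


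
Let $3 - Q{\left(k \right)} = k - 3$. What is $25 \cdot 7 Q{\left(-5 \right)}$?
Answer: $1925$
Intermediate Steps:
$Q{\left(k \right)} = 6 - k$ ($Q{\left(k \right)} = 3 - \left(k - 3\right) = 3 - \left(-3 + k\right) = 6 - k$)
$25 \cdot 7 Q{\left(-5 \right)} = 25 \cdot 7 \left(6 - -5\right) = 175 \left(6 + 5\right) = 175 \cdot 11 = 1925$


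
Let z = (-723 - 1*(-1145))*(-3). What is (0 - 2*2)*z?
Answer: 5064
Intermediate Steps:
z = -1266 (z = (-723 + 1145)*(-3) = 422*(-3) = -1266)
(0 - 2*2)*z = (0 - 2*2)*(-1266) = (0 - 4)*(-1266) = -4*(-1266) = 5064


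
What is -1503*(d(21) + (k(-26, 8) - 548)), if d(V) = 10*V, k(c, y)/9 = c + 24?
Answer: 535068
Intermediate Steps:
k(c, y) = 216 + 9*c (k(c, y) = 9*(c + 24) = 9*(24 + c) = 216 + 9*c)
-1503*(d(21) + (k(-26, 8) - 548)) = -1503*(10*21 + ((216 + 9*(-26)) - 548)) = -1503*(210 + ((216 - 234) - 548)) = -1503*(210 + (-18 - 548)) = -1503*(210 - 566) = -1503*(-356) = 535068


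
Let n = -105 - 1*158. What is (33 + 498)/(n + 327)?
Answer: 531/64 ≈ 8.2969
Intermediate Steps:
n = -263 (n = -105 - 158 = -263)
(33 + 498)/(n + 327) = (33 + 498)/(-263 + 327) = 531/64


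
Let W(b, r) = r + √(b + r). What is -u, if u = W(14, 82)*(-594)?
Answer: 48708 + 2376*√6 ≈ 54528.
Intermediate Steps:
u = -48708 - 2376*√6 (u = (82 + √(14 + 82))*(-594) = (82 + √96)*(-594) = (82 + 4*√6)*(-594) = -48708 - 2376*√6 ≈ -54528.)
-u = -(-48708 - 2376*√6) = 48708 + 2376*√6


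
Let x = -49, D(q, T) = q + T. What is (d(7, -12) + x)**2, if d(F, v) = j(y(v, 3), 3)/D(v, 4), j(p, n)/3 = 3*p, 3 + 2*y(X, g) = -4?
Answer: 519841/256 ≈ 2030.6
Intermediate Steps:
y(X, g) = -7/2 (y(X, g) = -3/2 + (1/2)*(-4) = -3/2 - 2 = -7/2)
D(q, T) = T + q
j(p, n) = 9*p (j(p, n) = 3*(3*p) = 9*p)
d(F, v) = -63/(2*(4 + v)) (d(F, v) = (9*(-7/2))/(4 + v) = -63/(2*(4 + v)))
(d(7, -12) + x)**2 = (-63/(8 + 2*(-12)) - 49)**2 = (-63/(8 - 24) - 49)**2 = (-63/(-16) - 49)**2 = (-63*(-1/16) - 49)**2 = (63/16 - 49)**2 = (-721/16)**2 = 519841/256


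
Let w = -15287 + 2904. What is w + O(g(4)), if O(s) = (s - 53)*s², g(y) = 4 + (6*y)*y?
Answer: 457617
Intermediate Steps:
g(y) = 4 + 6*y²
w = -12383
O(s) = s²*(-53 + s) (O(s) = (-53 + s)*s² = s²*(-53 + s))
w + O(g(4)) = -12383 + (4 + 6*4²)²*(-53 + (4 + 6*4²)) = -12383 + (4 + 6*16)²*(-53 + (4 + 6*16)) = -12383 + (4 + 96)²*(-53 + (4 + 96)) = -12383 + 100²*(-53 + 100) = -12383 + 10000*47 = -12383 + 470000 = 457617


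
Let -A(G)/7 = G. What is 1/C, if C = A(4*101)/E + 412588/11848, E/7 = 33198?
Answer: 49166238/1711538729 ≈ 0.028726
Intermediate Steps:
E = 232386 (E = 7*33198 = 232386)
A(G) = -7*G
C = 1711538729/49166238 (C = -28*101/232386 + 412588/11848 = -7*404*(1/232386) + 412588*(1/11848) = -2828*1/232386 + 103147/2962 = -202/16599 + 103147/2962 = 1711538729/49166238 ≈ 34.811)
1/C = 1/(1711538729/49166238) = 49166238/1711538729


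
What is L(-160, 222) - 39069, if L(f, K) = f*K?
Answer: -74589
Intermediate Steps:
L(f, K) = K*f
L(-160, 222) - 39069 = 222*(-160) - 39069 = -35520 - 39069 = -74589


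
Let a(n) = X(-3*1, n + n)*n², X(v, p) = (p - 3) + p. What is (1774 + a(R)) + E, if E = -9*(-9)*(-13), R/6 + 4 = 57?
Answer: 128327077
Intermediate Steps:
R = 318 (R = -24 + 6*57 = -24 + 342 = 318)
E = -1053 (E = 81*(-13) = -1053)
X(v, p) = -3 + 2*p (X(v, p) = (-3 + p) + p = -3 + 2*p)
a(n) = n²*(-3 + 4*n) (a(n) = (-3 + 2*(n + n))*n² = (-3 + 2*(2*n))*n² = (-3 + 4*n)*n² = n²*(-3 + 4*n))
(1774 + a(R)) + E = (1774 + 318²*(-3 + 4*318)) - 1053 = (1774 + 101124*(-3 + 1272)) - 1053 = (1774 + 101124*1269) - 1053 = (1774 + 128326356) - 1053 = 128328130 - 1053 = 128327077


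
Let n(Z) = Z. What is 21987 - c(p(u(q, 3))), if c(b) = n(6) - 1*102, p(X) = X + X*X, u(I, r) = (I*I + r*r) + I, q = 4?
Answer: 22083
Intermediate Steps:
u(I, r) = I + I**2 + r**2 (u(I, r) = (I**2 + r**2) + I = I + I**2 + r**2)
p(X) = X + X**2
c(b) = -96 (c(b) = 6 - 1*102 = 6 - 102 = -96)
21987 - c(p(u(q, 3))) = 21987 - 1*(-96) = 21987 + 96 = 22083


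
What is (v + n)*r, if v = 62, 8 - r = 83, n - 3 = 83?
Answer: -11100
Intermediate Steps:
n = 86 (n = 3 + 83 = 86)
r = -75 (r = 8 - 1*83 = 8 - 83 = -75)
(v + n)*r = (62 + 86)*(-75) = 148*(-75) = -11100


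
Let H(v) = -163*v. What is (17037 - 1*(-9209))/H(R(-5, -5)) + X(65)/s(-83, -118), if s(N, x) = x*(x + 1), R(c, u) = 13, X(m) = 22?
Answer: -13934833/1125189 ≈ -12.384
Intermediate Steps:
s(N, x) = x*(1 + x)
(17037 - 1*(-9209))/H(R(-5, -5)) + X(65)/s(-83, -118) = (17037 - 1*(-9209))/((-163*13)) + 22/((-118*(1 - 118))) = (17037 + 9209)/(-2119) + 22/((-118*(-117))) = 26246*(-1/2119) + 22/13806 = -26246/2119 + 22*(1/13806) = -26246/2119 + 11/6903 = -13934833/1125189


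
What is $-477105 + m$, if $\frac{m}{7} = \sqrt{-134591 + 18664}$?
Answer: $-477105 + 7 i \sqrt{115927} \approx -4.7711 \cdot 10^{5} + 2383.4 i$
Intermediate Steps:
$m = 7 i \sqrt{115927}$ ($m = 7 \sqrt{-134591 + 18664} = 7 \sqrt{-115927} = 7 i \sqrt{115927} \approx 2383.4 i$)
$-477105 + m = -477105 + 7 i \sqrt{115927}$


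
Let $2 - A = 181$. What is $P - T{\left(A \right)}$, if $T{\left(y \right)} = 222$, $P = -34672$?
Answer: $-34894$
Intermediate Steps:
$A = -179$ ($A = 2 - 181 = -179$)
$P - T{\left(A \right)} = -34672 - 222 = -34894$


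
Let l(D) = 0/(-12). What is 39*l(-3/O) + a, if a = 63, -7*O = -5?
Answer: 63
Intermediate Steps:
O = 5/7 (O = -⅐*(-5) = 5/7 ≈ 0.71429)
l(D) = 0 (l(D) = 0*(-1/12) = 0)
39*l(-3/O) + a = 39*0 + 63 = 0 + 63 = 63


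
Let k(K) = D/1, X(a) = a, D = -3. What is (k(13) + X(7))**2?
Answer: 16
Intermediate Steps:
k(K) = -3 (k(K) = -3/1 = -3*1 = -3)
(k(13) + X(7))**2 = (-3 + 7)**2 = 4**2 = 16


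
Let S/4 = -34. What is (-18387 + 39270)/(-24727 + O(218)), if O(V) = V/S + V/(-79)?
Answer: -112183476/132856879 ≈ -0.84439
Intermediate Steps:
S = -136 (S = 4*(-34) = -136)
O(V) = -215*V/10744 (O(V) = V/(-136) + V/(-79) = V*(-1/136) + V*(-1/79) = -V/136 - V/79 = -215*V/10744)
(-18387 + 39270)/(-24727 + O(218)) = (-18387 + 39270)/(-24727 - 215/10744*218) = 20883/(-24727 - 23435/5372) = 20883/(-132856879/5372) = 20883*(-5372/132856879) = -112183476/132856879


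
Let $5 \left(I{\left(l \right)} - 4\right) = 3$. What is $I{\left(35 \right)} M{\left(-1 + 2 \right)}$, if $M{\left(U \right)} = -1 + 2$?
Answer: $\frac{23}{5} \approx 4.6$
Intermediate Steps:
$M{\left(U \right)} = 1$
$I{\left(l \right)} = \frac{23}{5}$ ($I{\left(l \right)} = 4 + \frac{1}{5} \cdot 3 = 4 + \frac{3}{5} = \frac{23}{5}$)
$I{\left(35 \right)} M{\left(-1 + 2 \right)} = \frac{23}{5} \cdot 1 = \frac{23}{5}$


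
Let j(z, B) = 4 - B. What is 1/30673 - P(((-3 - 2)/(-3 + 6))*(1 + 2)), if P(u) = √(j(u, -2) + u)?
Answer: -30672/30673 ≈ -0.99997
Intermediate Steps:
P(u) = √(6 + u) (P(u) = √((4 - 1*(-2)) + u) = √((4 + 2) + u) = √(6 + u))
1/30673 - P(((-3 - 2)/(-3 + 6))*(1 + 2)) = 1/30673 - √(6 + ((-3 - 2)/(-3 + 6))*(1 + 2)) = 1/30673 - √(6 - 5/3*3) = 1/30673 - √(6 - 5) = 1/30673 - √1 = 1/30673 - 1*1 = 1/30673 - 1 = -30672/30673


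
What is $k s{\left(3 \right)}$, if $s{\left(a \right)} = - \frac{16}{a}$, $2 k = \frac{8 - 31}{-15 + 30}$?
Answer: $\frac{184}{45} \approx 4.0889$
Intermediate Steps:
$k = - \frac{23}{30}$ ($k = \frac{\left(8 - 31\right) \frac{1}{-15 + 30}}{2} = \frac{\left(-23\right) \frac{1}{15}}{2} = \frac{1}{2} \left(- \frac{23}{15}\right) = - \frac{23}{30} \approx -0.76667$)
$k s{\left(3 \right)} = - \frac{23 \left(- \frac{16}{3}\right)}{30} = - \frac{23 \left(\left(-16\right) \frac{1}{3}\right)}{30} = \left(- \frac{23}{30}\right) \left(- \frac{16}{3}\right) = \frac{184}{45}$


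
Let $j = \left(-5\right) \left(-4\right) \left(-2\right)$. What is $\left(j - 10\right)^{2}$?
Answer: $2500$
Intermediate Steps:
$j = -40$ ($j = 20 \left(-2\right) = -40$)
$\left(j - 10\right)^{2} = \left(-40 - 10\right)^{2} = \left(-50\right)^{2} = 2500$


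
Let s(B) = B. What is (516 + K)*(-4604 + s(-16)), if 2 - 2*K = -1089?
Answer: -4904130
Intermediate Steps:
K = 1091/2 (K = 1 - ½*(-1089) = 1 + 1089/2 = 1091/2 ≈ 545.50)
(516 + K)*(-4604 + s(-16)) = (516 + 1091/2)*(-4604 - 16) = (2123/2)*(-4620) = -4904130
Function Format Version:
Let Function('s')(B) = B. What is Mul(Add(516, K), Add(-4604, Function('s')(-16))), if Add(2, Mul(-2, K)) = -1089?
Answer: -4904130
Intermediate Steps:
K = Rational(1091, 2) (K = Add(1, Mul(Rational(-1, 2), -1089)) = Add(1, Rational(1089, 2)) = Rational(1091, 2) ≈ 545.50)
Mul(Add(516, K), Add(-4604, Function('s')(-16))) = Mul(Add(516, Rational(1091, 2)), Add(-4604, -16)) = Mul(Rational(2123, 2), -4620) = -4904130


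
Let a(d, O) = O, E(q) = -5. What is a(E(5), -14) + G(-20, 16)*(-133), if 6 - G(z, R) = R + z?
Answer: -1344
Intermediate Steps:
G(z, R) = 6 - R - z (G(z, R) = 6 - (R + z) = 6 + (-R - z) = 6 - R - z)
a(E(5), -14) + G(-20, 16)*(-133) = -14 + (6 - 1*16 - 1*(-20))*(-133) = -14 + (6 - 16 + 20)*(-133) = -14 + 10*(-133) = -14 - 1330 = -1344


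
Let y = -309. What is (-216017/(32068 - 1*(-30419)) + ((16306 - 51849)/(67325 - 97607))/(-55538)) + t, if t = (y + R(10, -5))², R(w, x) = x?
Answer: 3453721226150953273/35030247942564 ≈ 98593.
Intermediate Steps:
t = 98596 (t = (-309 - 5)² = (-314)² = 98596)
(-216017/(32068 - 1*(-30419)) + ((16306 - 51849)/(67325 - 97607))/(-55538)) + t = (-216017/(32068 - 1*(-30419)) + ((16306 - 51849)/(67325 - 97607))/(-55538)) + 98596 = (-216017/(32068 + 30419) - 35543/(-30282)*(-1/55538)) + 98596 = (-216017/62487 - 35543*(-1/30282)*(-1/55538)) + 98596 = (-216017*1/62487 + (35543/30282)*(-1/55538)) + 98596 = (-216017/62487 - 35543/1681801716) + 98596 = -121099994086871/35030247942564 + 98596 = 3453721226150953273/35030247942564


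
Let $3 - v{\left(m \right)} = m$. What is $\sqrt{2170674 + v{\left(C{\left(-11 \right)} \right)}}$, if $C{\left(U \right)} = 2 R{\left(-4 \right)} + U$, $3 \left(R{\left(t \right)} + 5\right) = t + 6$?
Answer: $\frac{\sqrt{19536270}}{3} \approx 1473.3$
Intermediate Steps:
$R{\left(t \right)} = -3 + \frac{t}{3}$ ($R{\left(t \right)} = -5 + \frac{t + 6}{3} = -5 + \frac{6 + t}{3} = -5 + \left(2 + \frac{t}{3}\right) = -3 + \frac{t}{3}$)
$C{\left(U \right)} = - \frac{26}{3} + U$ ($C{\left(U \right)} = 2 \left(-3 + \frac{1}{3} \left(-4\right)\right) + U = 2 \left(-3 - \frac{4}{3}\right) + U = 2 \left(- \frac{13}{3}\right) + U = - \frac{26}{3} + U$)
$v{\left(m \right)} = 3 - m$
$\sqrt{2170674 + v{\left(C{\left(-11 \right)} \right)}} = \sqrt{2170674 + \left(3 - \left(- \frac{26}{3} - 11\right)\right)} = \sqrt{2170674 + \left(3 - - \frac{59}{3}\right)} = \sqrt{2170674 + \left(3 + \frac{59}{3}\right)} = \sqrt{2170674 + \frac{68}{3}} = \sqrt{\frac{6512090}{3}} = \frac{\sqrt{19536270}}{3}$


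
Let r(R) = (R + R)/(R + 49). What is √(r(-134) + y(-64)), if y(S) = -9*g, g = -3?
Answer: √217855/85 ≈ 5.4912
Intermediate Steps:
y(S) = 27 (y(S) = -9*(-3) = 27)
r(R) = 2*R/(49 + R) (r(R) = (2*R)/(49 + R) = 2*R/(49 + R))
√(r(-134) + y(-64)) = √(2*(-134)/(49 - 134) + 27) = √(2*(-134)/(-85) + 27) = √(2*(-134)*(-1/85) + 27) = √(268/85 + 27) = √(2563/85) = √217855/85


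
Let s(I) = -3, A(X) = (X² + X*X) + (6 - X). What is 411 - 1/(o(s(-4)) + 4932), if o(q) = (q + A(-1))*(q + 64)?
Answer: 2177477/5298 ≈ 411.00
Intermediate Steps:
A(X) = 6 - X + 2*X² (A(X) = (X² + X²) + (6 - X) = 2*X² + (6 - X) = 6 - X + 2*X²)
o(q) = (9 + q)*(64 + q) (o(q) = (q + (6 - 1*(-1) + 2*(-1)²))*(q + 64) = (q + (6 + 1 + 2*1))*(64 + q) = (q + (6 + 1 + 2))*(64 + q) = (q + 9)*(64 + q) = (9 + q)*(64 + q))
411 - 1/(o(s(-4)) + 4932) = 411 - 1/((576 + (-3)² + 73*(-3)) + 4932) = 411 - 1/((576 + 9 - 219) + 4932) = 411 - 1/(366 + 4932) = 411 - 1/5298 = 2177477/5298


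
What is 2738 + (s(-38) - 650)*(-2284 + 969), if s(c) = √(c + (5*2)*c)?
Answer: 857488 - 1315*I*√418 ≈ 8.5749e+5 - 26885.0*I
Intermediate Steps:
s(c) = √11*√c (s(c) = √(c + 10*c) = √(11*c) = √11*√c)
2738 + (s(-38) - 650)*(-2284 + 969) = 2738 + (√11*√(-38) - 650)*(-2284 + 969) = 2738 + (√11*(I*√38) - 650)*(-1315) = 2738 + (I*√418 - 650)*(-1315) = 2738 + (-650 + I*√418)*(-1315) = 2738 + (854750 - 1315*I*√418) = 857488 - 1315*I*√418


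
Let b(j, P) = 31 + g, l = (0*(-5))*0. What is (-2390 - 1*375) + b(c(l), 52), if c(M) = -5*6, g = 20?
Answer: -2714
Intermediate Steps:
l = 0 (l = 0*0 = 0)
c(M) = -30
b(j, P) = 51 (b(j, P) = 31 + 20 = 51)
(-2390 - 1*375) + b(c(l), 52) = (-2390 - 1*375) + 51 = (-2390 - 375) + 51 = -2765 + 51 = -2714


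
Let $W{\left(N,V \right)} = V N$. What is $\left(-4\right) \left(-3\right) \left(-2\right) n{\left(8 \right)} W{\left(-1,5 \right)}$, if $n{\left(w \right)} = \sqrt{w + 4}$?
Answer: $240 \sqrt{3} \approx 415.69$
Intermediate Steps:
$n{\left(w \right)} = \sqrt{4 + w}$
$W{\left(N,V \right)} = N V$
$\left(-4\right) \left(-3\right) \left(-2\right) n{\left(8 \right)} W{\left(-1,5 \right)} = \left(-4\right) \left(-3\right) \left(-2\right) \sqrt{4 + 8} \left(\left(-1\right) 5\right) = 12 \left(-2\right) \sqrt{12} \left(-5\right) = - 24 \cdot 2 \sqrt{3} \left(-5\right) = - 48 \sqrt{3} \left(-5\right) = 240 \sqrt{3}$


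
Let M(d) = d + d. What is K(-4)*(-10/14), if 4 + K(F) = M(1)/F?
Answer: 45/14 ≈ 3.2143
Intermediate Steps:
M(d) = 2*d
K(F) = -4 + 2/F (K(F) = -4 + (2*1)/F = -4 + 2/F)
K(-4)*(-10/14) = (-4 + 2/(-4))*(-10/14) = (-4 + 2*(-¼))*(-10*1/14) = (-4 - ½)*(-5/7) = -9/2*(-5/7) = 45/14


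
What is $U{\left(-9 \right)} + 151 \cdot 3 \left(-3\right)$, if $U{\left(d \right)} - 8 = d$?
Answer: $-1360$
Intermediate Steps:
$U{\left(d \right)} = 8 + d$
$U{\left(-9 \right)} + 151 \cdot 3 \left(-3\right) = \left(8 - 9\right) + 151 \cdot 3 \left(-3\right) = -1 + 151 \left(-9\right) = -1 - 1359 = -1360$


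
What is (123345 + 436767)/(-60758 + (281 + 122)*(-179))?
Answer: -80016/18985 ≈ -4.2147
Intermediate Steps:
(123345 + 436767)/(-60758 + (281 + 122)*(-179)) = 560112/(-60758 + 403*(-179)) = 560112/(-60758 - 72137) = 560112/(-132895) = 560112*(-1/132895) = -80016/18985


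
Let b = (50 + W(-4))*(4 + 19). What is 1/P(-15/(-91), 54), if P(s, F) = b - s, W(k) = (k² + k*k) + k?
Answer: 91/163239 ≈ 0.00055746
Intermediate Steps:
W(k) = k + 2*k² (W(k) = (k² + k²) + k = 2*k² + k = k + 2*k²)
b = 1794 (b = (50 - 4*(1 + 2*(-4)))*(4 + 19) = (50 - 4*(1 - 8))*23 = (50 - 4*(-7))*23 = (50 + 28)*23 = 78*23 = 1794)
P(s, F) = 1794 - s
1/P(-15/(-91), 54) = 1/(1794 - (-15)/(-91)) = 1/(1794 - (-15)*(-1)/91) = 1/(1794 - 1*15/91) = 1/(1794 - 15/91) = 1/(163239/91) = 91/163239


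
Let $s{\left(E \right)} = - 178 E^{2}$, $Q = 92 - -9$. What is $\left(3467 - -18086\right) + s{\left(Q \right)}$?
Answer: $-1794225$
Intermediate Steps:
$Q = 101$ ($Q = 92 + 9 = 101$)
$\left(3467 - -18086\right) + s{\left(Q \right)} = \left(3467 - -18086\right) - 178 \cdot 101^{2} = \left(3467 + 18086\right) - 1815778 = 21553 - 1815778 = -1794225$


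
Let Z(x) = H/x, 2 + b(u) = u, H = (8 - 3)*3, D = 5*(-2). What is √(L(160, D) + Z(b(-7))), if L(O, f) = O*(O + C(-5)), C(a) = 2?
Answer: √233265/3 ≈ 160.99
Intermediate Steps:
D = -10
H = 15 (H = 5*3 = 15)
L(O, f) = O*(2 + O) (L(O, f) = O*(O + 2) = O*(2 + O))
b(u) = -2 + u
Z(x) = 15/x
√(L(160, D) + Z(b(-7))) = √(160*(2 + 160) + 15/(-2 - 7)) = √(160*162 + 15/(-9)) = √(25920 + 15*(-⅑)) = √(25920 - 5/3) = √(77755/3) = √233265/3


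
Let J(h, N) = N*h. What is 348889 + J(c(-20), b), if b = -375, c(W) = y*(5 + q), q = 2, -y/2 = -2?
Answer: 338389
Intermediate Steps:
y = 4 (y = -2*(-2) = 4)
c(W) = 28 (c(W) = 4*(5 + 2) = 4*7 = 28)
348889 + J(c(-20), b) = 348889 - 375*28 = 348889 - 10500 = 338389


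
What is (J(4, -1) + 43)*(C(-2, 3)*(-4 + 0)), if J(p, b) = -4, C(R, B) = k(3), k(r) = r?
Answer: -468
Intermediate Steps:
C(R, B) = 3
(J(4, -1) + 43)*(C(-2, 3)*(-4 + 0)) = (-4 + 43)*(3*(-4 + 0)) = 39*(3*(-4)) = 39*(-12) = -468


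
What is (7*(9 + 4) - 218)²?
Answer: 16129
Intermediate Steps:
(7*(9 + 4) - 218)² = (7*13 - 218)² = (91 - 218)² = (-127)² = 16129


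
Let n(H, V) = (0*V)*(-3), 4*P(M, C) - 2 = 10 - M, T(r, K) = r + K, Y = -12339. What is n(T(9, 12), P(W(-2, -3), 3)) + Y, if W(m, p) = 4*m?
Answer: -12339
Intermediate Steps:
T(r, K) = K + r
P(M, C) = 3 - M/4 (P(M, C) = 1/2 + (10 - M)/4 = 1/2 + (5/2 - M/4) = 3 - M/4)
n(H, V) = 0 (n(H, V) = 0*(-3) = 0)
n(T(9, 12), P(W(-2, -3), 3)) + Y = 0 - 12339 = -12339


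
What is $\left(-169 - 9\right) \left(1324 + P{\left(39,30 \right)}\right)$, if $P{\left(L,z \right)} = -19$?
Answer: $-232290$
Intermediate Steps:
$\left(-169 - 9\right) \left(1324 + P{\left(39,30 \right)}\right) = \left(-169 - 9\right) \left(1324 - 19\right) = \left(-178\right) 1305 = -232290$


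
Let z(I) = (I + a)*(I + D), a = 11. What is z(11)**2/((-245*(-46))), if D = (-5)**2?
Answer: 313632/5635 ≈ 55.658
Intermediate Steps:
D = 25
z(I) = (11 + I)*(25 + I) (z(I) = (I + 11)*(I + 25) = (11 + I)*(25 + I))
z(11)**2/((-245*(-46))) = (275 + 11**2 + 36*11)**2/((-245*(-46))) = (275 + 121 + 396)**2/11270 = 792**2*(1/11270) = 627264*(1/11270) = 313632/5635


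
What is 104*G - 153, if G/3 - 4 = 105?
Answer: 33855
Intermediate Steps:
G = 327 (G = 12 + 3*105 = 12 + 315 = 327)
104*G - 153 = 104*327 - 153 = 34008 - 153 = 33855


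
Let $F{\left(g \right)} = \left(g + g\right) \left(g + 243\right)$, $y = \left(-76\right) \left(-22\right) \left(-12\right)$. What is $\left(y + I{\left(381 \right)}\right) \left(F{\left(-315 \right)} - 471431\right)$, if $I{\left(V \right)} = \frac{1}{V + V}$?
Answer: $\frac{6514100244457}{762} \approx 8.5487 \cdot 10^{9}$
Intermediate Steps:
$I{\left(V \right)} = \frac{1}{2 V}$
$y = -20064$ ($y = 1672 \left(-12\right) = -20064$)
$F{\left(g \right)} = 2 g \left(243 + g\right)$
$\left(y + I{\left(381 \right)}\right) \left(F{\left(-315 \right)} - 471431\right) = \left(-20064 + \frac{1}{2 \cdot 381}\right) \left(2 \left(-315\right) \left(243 - 315\right) - 471431\right) = \left(-20064 + \frac{1}{2} \cdot \frac{1}{381}\right) \left(2 \left(-315\right) \left(-72\right) - 471431\right) = \left(-20064 + \frac{1}{762}\right) \left(45360 - 471431\right) = \left(- \frac{15288767}{762}\right) \left(-426071\right) = \frac{6514100244457}{762}$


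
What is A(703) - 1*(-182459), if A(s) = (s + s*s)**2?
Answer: 244938070203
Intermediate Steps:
A(s) = (s + s**2)**2
A(703) - 1*(-182459) = 703**2*(1 + 703)**2 - 1*(-182459) = 494209*704**2 + 182459 = 494209*495616 + 182459 = 244937887744 + 182459 = 244938070203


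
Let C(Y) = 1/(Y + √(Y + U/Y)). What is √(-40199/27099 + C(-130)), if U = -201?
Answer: √3011*√((-682885970 + 40199*I*√2170870)/(16900 - I*√2170870))/9033 ≈ 0.00027254 - 1.2211*I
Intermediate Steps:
C(Y) = 1/(Y + √(Y - 201/Y))
√(-40199/27099 + C(-130)) = √(-40199/27099 + 1/(-130 + √(-130 - 201/(-130)))) = √(-40199*1/27099 + 1/(-130 + √(-130 - 201*(-1/130)))) = √(-40199/27099 + 1/(-130 + √(-130 + 201/130))) = √(-40199/27099 + 1/(-130 + √(-16699/130))) = √(-40199/27099 + 1/(-130 + I*√2170870/130))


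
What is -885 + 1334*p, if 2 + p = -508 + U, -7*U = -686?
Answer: -550493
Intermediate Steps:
U = 98 (U = -⅐*(-686) = 98)
p = -412 (p = -2 + (-508 + 98) = -2 - 410 = -412)
-885 + 1334*p = -885 + 1334*(-412) = -885 - 549608 = -550493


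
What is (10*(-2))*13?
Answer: -260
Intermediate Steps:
(10*(-2))*13 = -20*13 = -260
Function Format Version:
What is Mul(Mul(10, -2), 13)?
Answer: -260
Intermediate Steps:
Mul(Mul(10, -2), 13) = Mul(-20, 13) = -260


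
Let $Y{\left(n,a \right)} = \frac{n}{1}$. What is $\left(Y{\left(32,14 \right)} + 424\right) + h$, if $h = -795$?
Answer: $-339$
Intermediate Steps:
$Y{\left(n,a \right)} = n$ ($Y{\left(n,a \right)} = n 1 = n$)
$\left(Y{\left(32,14 \right)} + 424\right) + h = \left(32 + 424\right) - 795 = 456 - 795 = -339$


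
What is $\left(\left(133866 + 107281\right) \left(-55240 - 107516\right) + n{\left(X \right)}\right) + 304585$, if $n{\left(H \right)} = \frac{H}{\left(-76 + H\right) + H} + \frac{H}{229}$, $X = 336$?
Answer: $- \frac{1339174748330887}{34121} \approx -3.9248 \cdot 10^{10}$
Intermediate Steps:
$n{\left(H \right)} = \frac{H}{229} + \frac{H}{-76 + 2 H}$ ($n{\left(H \right)} = \frac{H}{-76 + 2 H} + H \frac{1}{229} = \frac{H}{-76 + 2 H} + \frac{H}{229} = \frac{H}{229} + \frac{H}{-76 + 2 H}$)
$\left(\left(133866 + 107281\right) \left(-55240 - 107516\right) + n{\left(X \right)}\right) + 304585 = \left(\left(133866 + 107281\right) \left(-55240 - 107516\right) + \frac{1}{458} \cdot 336 \frac{1}{-38 + 336} \left(153 + 2 \cdot 336\right)\right) + 304585 = \left(241147 \left(-162756\right) + \frac{1}{458} \cdot 336 \cdot \frac{1}{298} \left(153 + 672\right)\right) + 304585 = \left(-39248121132 + \frac{1}{458} \cdot 336 \cdot \frac{1}{298} \cdot 825\right) + 304585 = \left(-39248121132 + \frac{69300}{34121}\right) + 304585 = - \frac{1339185141075672}{34121} + 304585 = - \frac{1339174748330887}{34121}$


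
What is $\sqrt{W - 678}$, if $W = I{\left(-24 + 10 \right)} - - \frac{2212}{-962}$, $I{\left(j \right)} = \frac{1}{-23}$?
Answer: $\frac{i \sqrt{83267140879}}{11063} \approx 26.083 i$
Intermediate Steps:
$I{\left(j \right)} = - \frac{1}{23}$
$W = - \frac{25919}{11063}$ ($W = - \frac{1}{23} - - \frac{2212}{-962} = - \frac{1}{23} - \left(-2212\right) \left(- \frac{1}{962}\right) = - \frac{1}{23} - \frac{1106}{481} = - \frac{25919}{11063} \approx -2.3429$)
$\sqrt{W - 678} = \sqrt{- \frac{25919}{11063} - 678} = \sqrt{- \frac{7526633}{11063}} = \frac{i \sqrt{83267140879}}{11063}$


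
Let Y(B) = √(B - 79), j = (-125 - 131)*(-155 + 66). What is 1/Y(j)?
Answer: √22705/22705 ≈ 0.0066365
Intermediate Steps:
j = 22784 (j = -256*(-89) = 22784)
Y(B) = √(-79 + B)
1/Y(j) = 1/(√(-79 + 22784)) = 1/(√22705) = √22705/22705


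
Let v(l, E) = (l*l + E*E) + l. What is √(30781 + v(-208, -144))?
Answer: √94573 ≈ 307.53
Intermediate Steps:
v(l, E) = l + E² + l² (v(l, E) = (l² + E²) + l = (E² + l²) + l = l + E² + l²)
√(30781 + v(-208, -144)) = √(30781 + (-208 + (-144)² + (-208)²)) = √(30781 + (-208 + 20736 + 43264)) = √(30781 + 63792) = √94573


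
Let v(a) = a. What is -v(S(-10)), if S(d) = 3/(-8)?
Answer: 3/8 ≈ 0.37500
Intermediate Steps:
S(d) = -3/8 (S(d) = 3*(-1/8) = -3/8)
-v(S(-10)) = -1*(-3/8) = 3/8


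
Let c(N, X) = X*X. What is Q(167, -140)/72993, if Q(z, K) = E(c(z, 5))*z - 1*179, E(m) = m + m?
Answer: 8171/72993 ≈ 0.11194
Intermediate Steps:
c(N, X) = X**2
E(m) = 2*m
Q(z, K) = -179 + 50*z (Q(z, K) = (2*5**2)*z - 1*179 = (2*25)*z - 179 = 50*z - 179 = -179 + 50*z)
Q(167, -140)/72993 = (-179 + 50*167)/72993 = (-179 + 8350)*(1/72993) = 8171*(1/72993) = 8171/72993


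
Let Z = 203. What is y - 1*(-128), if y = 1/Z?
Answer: 25985/203 ≈ 128.00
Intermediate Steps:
y = 1/203 ≈ 0.0049261
y - 1*(-128) = 1/203 - 1*(-128) = 1/203 + 128 = 25985/203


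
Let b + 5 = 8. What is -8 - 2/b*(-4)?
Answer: -16/3 ≈ -5.3333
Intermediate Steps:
b = 3 (b = -5 + 8 = 3)
-8 - 2/b*(-4) = -8 - 2/3*(-4) = -8 + 8/3 = -16/3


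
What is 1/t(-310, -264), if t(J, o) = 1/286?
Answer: 286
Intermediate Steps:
t(J, o) = 1/286
1/t(-310, -264) = 1/(1/286) = 286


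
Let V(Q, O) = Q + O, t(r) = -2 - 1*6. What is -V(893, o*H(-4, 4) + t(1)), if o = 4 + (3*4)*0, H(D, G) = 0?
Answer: -885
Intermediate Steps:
t(r) = -8 (t(r) = -2 - 6 = -8)
o = 4 (o = 4 + 12*0 = 4 + 0 = 4)
V(Q, O) = O + Q
-V(893, o*H(-4, 4) + t(1)) = -((4*0 - 8) + 893) = -((0 - 8) + 893) = -(-8 + 893) = -1*885 = -885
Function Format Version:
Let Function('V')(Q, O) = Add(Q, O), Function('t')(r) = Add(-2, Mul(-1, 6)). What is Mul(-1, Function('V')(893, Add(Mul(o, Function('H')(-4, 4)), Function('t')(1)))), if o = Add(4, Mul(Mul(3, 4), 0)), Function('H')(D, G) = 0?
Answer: -885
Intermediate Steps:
Function('t')(r) = -8 (Function('t')(r) = Add(-2, -6) = -8)
o = 4 (o = Add(4, Mul(12, 0)) = Add(4, 0) = 4)
Function('V')(Q, O) = Add(O, Q)
Mul(-1, Function('V')(893, Add(Mul(o, Function('H')(-4, 4)), Function('t')(1)))) = Mul(-1, Add(Add(Mul(4, 0), -8), 893)) = Mul(-1, Add(Add(0, -8), 893)) = Mul(-1, Add(-8, 893)) = Mul(-1, 885) = -885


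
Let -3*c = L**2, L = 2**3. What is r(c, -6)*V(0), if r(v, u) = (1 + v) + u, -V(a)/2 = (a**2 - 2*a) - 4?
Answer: -632/3 ≈ -210.67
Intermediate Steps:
L = 8
c = -64/3 (c = -1/3*8**2 = -1/3*64 = -64/3 ≈ -21.333)
V(a) = 8 - 2*a**2 + 4*a (V(a) = -2*((a**2 - 2*a) - 4) = -2*(-4 + a**2 - 2*a) = 8 - 2*a**2 + 4*a)
r(v, u) = 1 + u + v
r(c, -6)*V(0) = (1 - 6 - 64/3)*(8 - 2*0**2 + 4*0) = -79*(8 - 2*0 + 0)/3 = -79*(8 + 0 + 0)/3 = -79/3*8 = -632/3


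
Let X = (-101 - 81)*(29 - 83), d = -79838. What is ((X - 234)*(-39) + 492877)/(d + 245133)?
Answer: 118711/165295 ≈ 0.71818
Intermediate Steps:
X = 9828 (X = -182*(-54) = 9828)
((X - 234)*(-39) + 492877)/(d + 245133) = ((9828 - 234)*(-39) + 492877)/(-79838 + 245133) = (9594*(-39) + 492877)/165295 = (-374166 + 492877)*(1/165295) = 118711*(1/165295) = 118711/165295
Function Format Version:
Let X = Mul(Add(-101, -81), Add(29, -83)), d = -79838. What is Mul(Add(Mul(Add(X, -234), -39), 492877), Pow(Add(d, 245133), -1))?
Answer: Rational(118711, 165295) ≈ 0.71818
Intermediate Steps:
X = 9828 (X = Mul(-182, -54) = 9828)
Mul(Add(Mul(Add(X, -234), -39), 492877), Pow(Add(d, 245133), -1)) = Mul(Add(Mul(Add(9828, -234), -39), 492877), Pow(Add(-79838, 245133), -1)) = Mul(Add(Mul(9594, -39), 492877), Pow(165295, -1)) = Mul(Add(-374166, 492877), Rational(1, 165295)) = Mul(118711, Rational(1, 165295)) = Rational(118711, 165295)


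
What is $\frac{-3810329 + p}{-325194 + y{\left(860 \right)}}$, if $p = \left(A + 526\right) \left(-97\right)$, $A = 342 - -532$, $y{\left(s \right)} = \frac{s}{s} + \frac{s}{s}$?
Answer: $\frac{3946129}{325192} \approx 12.135$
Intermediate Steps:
$y{\left(s \right)} = 2$ ($y{\left(s \right)} = 1 + 1 = 2$)
$A = 874$ ($A = 342 + 532 = 874$)
$p = -135800$ ($p = \left(874 + 526\right) \left(-97\right) = 1400 \left(-97\right) = -135800$)
$\frac{-3810329 + p}{-325194 + y{\left(860 \right)}} = \frac{-3810329 - 135800}{-325194 + 2} = - \frac{3946129}{-325192} = \left(-3946129\right) \left(- \frac{1}{325192}\right) = \frac{3946129}{325192}$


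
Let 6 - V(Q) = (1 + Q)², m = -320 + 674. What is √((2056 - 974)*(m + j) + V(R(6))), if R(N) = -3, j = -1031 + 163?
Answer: 9*I*√6866 ≈ 745.75*I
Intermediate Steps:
j = -868
m = 354
V(Q) = 6 - (1 + Q)²
√((2056 - 974)*(m + j) + V(R(6))) = √((2056 - 974)*(354 - 868) + (6 - (1 - 3)²)) = √(1082*(-514) + (6 - 1*(-2)²)) = √(-556148 + (6 - 1*4)) = √(-556148 + (6 - 4)) = √(-556148 + 2) = √(-556146) = 9*I*√6866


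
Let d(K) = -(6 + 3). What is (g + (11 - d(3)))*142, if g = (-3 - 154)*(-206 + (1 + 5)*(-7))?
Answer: 5531752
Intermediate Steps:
d(K) = -9 (d(K) = -1*9 = -9)
g = 38936 (g = -157*(-206 + 6*(-7)) = -157*(-206 - 42) = -157*(-248) = 38936)
(g + (11 - d(3)))*142 = (38936 + (11 - 1*(-9)))*142 = (38936 + (11 + 9))*142 = (38936 + 20)*142 = 38956*142 = 5531752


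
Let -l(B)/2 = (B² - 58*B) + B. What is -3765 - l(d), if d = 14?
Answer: -4969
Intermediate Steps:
l(B) = -2*B² + 114*B (l(B) = -2*((B² - 58*B) + B) = -2*(B² - 57*B) = -2*B² + 114*B)
-3765 - l(d) = -3765 - 2*14*(57 - 1*14) = -3765 - 2*14*(57 - 14) = -3765 - 2*14*43 = -3765 - 1*1204 = -3765 - 1204 = -4969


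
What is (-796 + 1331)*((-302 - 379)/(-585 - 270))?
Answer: 24289/57 ≈ 426.12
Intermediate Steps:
(-796 + 1331)*((-302 - 379)/(-585 - 270)) = 535*(-681/(-855)) = 535*(-681*(-1/855)) = 535*(227/285) = 24289/57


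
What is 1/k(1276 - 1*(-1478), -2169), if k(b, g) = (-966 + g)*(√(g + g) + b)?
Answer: I/(9405*(√482 - 918*I)) ≈ -1.1576e-7 + 2.7684e-9*I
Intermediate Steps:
k(b, g) = (-966 + g)*(b + √2*√g) (k(b, g) = (-966 + g)*(√(2*g) + b) = (-966 + g)*(√2*√g + b) = (-966 + g)*(b + √2*√g))
1/k(1276 - 1*(-1478), -2169) = 1/(-966*(1276 - 1*(-1478)) + (1276 - 1*(-1478))*(-2169) + √2*(-2169)^(3/2) - 966*√2*√(-2169)) = 1/(-966*(1276 + 1478) + (1276 + 1478)*(-2169) + √2*(-6507*I*√241) - 966*√2*3*I*√241) = 1/(-966*2754 + 2754*(-2169) - 6507*I*√482 - 2898*I*√482) = 1/(-2660364 - 5973426 - 6507*I*√482 - 2898*I*√482) = 1/(-8633790 - 9405*I*√482)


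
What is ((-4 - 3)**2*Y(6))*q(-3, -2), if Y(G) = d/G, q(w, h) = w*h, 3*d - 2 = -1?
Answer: 49/3 ≈ 16.333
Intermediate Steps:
d = 1/3 (d = 2/3 + (1/3)*(-1) = 2/3 - 1/3 = 1/3 ≈ 0.33333)
q(w, h) = h*w
Y(G) = 1/(3*G)
((-4 - 3)**2*Y(6))*q(-3, -2) = ((-4 - 3)**2*((1/3)/6))*(-2*(-3)) = ((-7)**2*((1/3)*(1/6)))*6 = (49*(1/18))*6 = (49/18)*6 = 49/3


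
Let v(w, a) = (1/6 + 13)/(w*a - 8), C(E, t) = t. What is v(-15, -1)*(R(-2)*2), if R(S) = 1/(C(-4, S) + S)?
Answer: -79/84 ≈ -0.94048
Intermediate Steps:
v(w, a) = 79/(6*(-8 + a*w)) (v(w, a) = (⅙ + 13)/(a*w - 8) = 79/(6*(-8 + a*w)))
R(S) = 1/(2*S) (R(S) = 1/(S + S) = 1/(2*S))
v(-15, -1)*(R(-2)*2) = (79/(6*(-8 - 1*(-15))))*(((½)/(-2))*2) = (79/(6*(-8 + 15)))*(((½)*(-½))*2) = ((79/6)/7)*(-¼*2) = ((79/6)*(⅐))*(-½) = (79/42)*(-½) = -79/84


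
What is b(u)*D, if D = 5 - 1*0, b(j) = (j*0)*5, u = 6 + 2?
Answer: 0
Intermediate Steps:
u = 8
b(j) = 0 (b(j) = 0*5 = 0)
D = 5 (D = 5 + 0 = 5)
b(u)*D = 0*5 = 0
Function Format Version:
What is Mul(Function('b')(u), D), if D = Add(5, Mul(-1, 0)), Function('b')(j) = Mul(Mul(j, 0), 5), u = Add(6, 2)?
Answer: 0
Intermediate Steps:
u = 8
Function('b')(j) = 0 (Function('b')(j) = Mul(0, 5) = 0)
D = 5 (D = Add(5, 0) = 5)
Mul(Function('b')(u), D) = Mul(0, 5) = 0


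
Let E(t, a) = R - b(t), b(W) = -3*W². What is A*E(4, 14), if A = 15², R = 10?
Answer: 13050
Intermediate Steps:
E(t, a) = 10 + 3*t² (E(t, a) = 10 - (-3)*t² = 10 + 3*t²)
A = 225
A*E(4, 14) = 225*(10 + 3*4²) = 225*(10 + 3*16) = 225*(10 + 48) = 225*58 = 13050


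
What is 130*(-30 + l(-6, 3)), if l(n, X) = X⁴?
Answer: 6630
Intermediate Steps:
130*(-30 + l(-6, 3)) = 130*(-30 + 3⁴) = 130*(-30 + 81) = 130*51 = 6630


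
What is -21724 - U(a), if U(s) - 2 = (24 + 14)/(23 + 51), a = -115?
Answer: -803881/37 ≈ -21727.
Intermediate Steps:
U(s) = 93/37 (U(s) = 2 + (24 + 14)/(23 + 51) = 2 + 38/74 = 2 + 38*(1/74) = 2 + 19/37 = 93/37)
-21724 - U(a) = -21724 - 1*93/37 = -21724 - 93/37 = -803881/37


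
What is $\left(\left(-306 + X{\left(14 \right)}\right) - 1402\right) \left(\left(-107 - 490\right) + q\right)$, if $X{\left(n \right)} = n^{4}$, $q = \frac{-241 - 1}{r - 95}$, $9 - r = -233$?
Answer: $- \frac{153825748}{7} \approx -2.1975 \cdot 10^{7}$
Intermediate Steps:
$r = 242$ ($r = 9 - -233 = 9 + 233 = 242$)
$q = - \frac{242}{147}$ ($q = \frac{-241 - 1}{242 - 95} = - \frac{242}{147} \approx -1.6463$)
$\left(\left(-306 + X{\left(14 \right)}\right) - 1402\right) \left(\left(-107 - 490\right) + q\right) = \left(\left(-306 + 14^{4}\right) - 1402\right) \left(\left(-107 - 490\right) - \frac{242}{147}\right) = \left(\left(-306 + 38416\right) - 1402\right) \left(-597 - \frac{242}{147}\right) = \left(38110 - 1402\right) \left(- \frac{88001}{147}\right) = 36708 \left(- \frac{88001}{147}\right) = - \frac{153825748}{7}$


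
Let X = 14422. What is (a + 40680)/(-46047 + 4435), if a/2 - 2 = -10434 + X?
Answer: -12165/10403 ≈ -1.1694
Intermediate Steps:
a = 7980 (a = 4 + 2*(-10434 + 14422) = 4 + 2*3988 = 4 + 7976 = 7980)
(a + 40680)/(-46047 + 4435) = (7980 + 40680)/(-46047 + 4435) = 48660/(-41612) = 48660*(-1/41612) = -12165/10403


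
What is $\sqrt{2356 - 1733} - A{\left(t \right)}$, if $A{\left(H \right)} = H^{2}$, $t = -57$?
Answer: $-3249 + \sqrt{623} \approx -3224.0$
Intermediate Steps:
$\sqrt{2356 - 1733} - A{\left(t \right)} = \sqrt{2356 - 1733} - \left(-57\right)^{2} = \sqrt{623} - 3249 = -3249 + \sqrt{623}$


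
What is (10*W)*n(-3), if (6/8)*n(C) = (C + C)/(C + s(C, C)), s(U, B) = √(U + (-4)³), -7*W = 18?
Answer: -1080/133 - 360*I*√67/133 ≈ -8.1203 - 22.156*I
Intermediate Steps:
W = -18/7 (W = -⅐*18 = -18/7 ≈ -2.5714)
s(U, B) = √(-64 + U) (s(U, B) = √(U - 64) = √(-64 + U))
n(C) = 8*C/(3*(C + √(-64 + C))) (n(C) = 4*((C + C)/(C + √(-64 + C)))/3 = 4*((2*C)/(C + √(-64 + C)))/3 = 4*(2*C/(C + √(-64 + C)))/3 = 8*C/(3*(C + √(-64 + C))))
(10*W)*n(-3) = (10*(-18/7))*((8/3)*(-3)/(-3 + √(-64 - 3))) = -480*(-3)/(7*(-3 + √(-67))) = -480*(-3)/(7*(-3 + I*√67)) = -(-1440)/(7*(-3 + I*√67)) = 1440/(7*(-3 + I*√67))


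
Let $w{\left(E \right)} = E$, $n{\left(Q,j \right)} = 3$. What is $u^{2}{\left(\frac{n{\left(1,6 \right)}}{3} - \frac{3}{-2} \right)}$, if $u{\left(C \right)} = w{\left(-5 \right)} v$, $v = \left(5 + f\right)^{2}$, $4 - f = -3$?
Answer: $518400$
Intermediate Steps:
$f = 7$ ($f = 4 - -3 = 4 + 3 = 7$)
$v = 144$ ($v = \left(5 + 7\right)^{2} = 12^{2} = 144$)
$u{\left(C \right)} = -720$ ($u{\left(C \right)} = \left(-5\right) 144 = -720$)
$u^{2}{\left(\frac{n{\left(1,6 \right)}}{3} - \frac{3}{-2} \right)} = \left(-720\right)^{2} = 518400$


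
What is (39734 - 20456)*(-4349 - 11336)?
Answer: -302375430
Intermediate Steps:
(39734 - 20456)*(-4349 - 11336) = 19278*(-15685) = -302375430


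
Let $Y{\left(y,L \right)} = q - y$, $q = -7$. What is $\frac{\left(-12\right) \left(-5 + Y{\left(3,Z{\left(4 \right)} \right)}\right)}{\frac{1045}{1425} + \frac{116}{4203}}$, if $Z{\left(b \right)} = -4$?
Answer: $\frac{3782700}{15991} \approx 236.55$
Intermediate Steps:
$Y{\left(y,L \right)} = -7 - y$
$\frac{\left(-12\right) \left(-5 + Y{\left(3,Z{\left(4 \right)} \right)}\right)}{\frac{1045}{1425} + \frac{116}{4203}} = \frac{\left(-12\right) \left(-5 - 10\right)}{\frac{1045}{1425} + \frac{116}{4203}} = \frac{\left(-12\right) \left(-5 - 10\right)}{1045 \cdot \frac{1}{1425} + 116 \cdot \frac{1}{4203}} = \frac{\left(-12\right) \left(-5 - 10\right)}{\frac{11}{15} + \frac{116}{4203}} = \frac{\left(-12\right) \left(-15\right)}{\frac{15991}{21015}} = 180 \cdot \frac{21015}{15991} = \frac{3782700}{15991}$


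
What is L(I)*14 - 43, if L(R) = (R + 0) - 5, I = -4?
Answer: -169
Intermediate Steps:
L(R) = -5 + R (L(R) = R - 5 = -5 + R)
L(I)*14 - 43 = (-5 - 4)*14 - 43 = -9*14 - 43 = -126 - 43 = -169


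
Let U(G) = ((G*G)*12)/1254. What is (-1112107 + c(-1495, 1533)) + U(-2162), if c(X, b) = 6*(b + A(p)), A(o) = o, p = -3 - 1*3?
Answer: -221167017/209 ≈ -1.0582e+6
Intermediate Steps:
p = -6 (p = -3 - 3 = -6)
c(X, b) = -36 + 6*b (c(X, b) = 6*(b - 6) = 6*(-6 + b) = -36 + 6*b)
U(G) = 2*G²/209 (U(G) = (G²*12)*(1/1254) = (12*G²)*(1/1254) = 2*G²/209)
(-1112107 + c(-1495, 1533)) + U(-2162) = (-1112107 + (-36 + 6*1533)) + (2/209)*(-2162)² = (-1112107 + (-36 + 9198)) + (2/209)*4674244 = (-1112107 + 9162) + 9348488/209 = -1102945 + 9348488/209 = -221167017/209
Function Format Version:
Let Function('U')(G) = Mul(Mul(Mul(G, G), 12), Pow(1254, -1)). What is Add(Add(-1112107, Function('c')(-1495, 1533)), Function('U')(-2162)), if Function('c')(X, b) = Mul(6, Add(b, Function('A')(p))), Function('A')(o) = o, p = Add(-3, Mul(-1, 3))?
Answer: Rational(-221167017, 209) ≈ -1.0582e+6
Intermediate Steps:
p = -6 (p = Add(-3, -3) = -6)
Function('c')(X, b) = Add(-36, Mul(6, b)) (Function('c')(X, b) = Mul(6, Add(b, -6)) = Mul(6, Add(-6, b)) = Add(-36, Mul(6, b)))
Function('U')(G) = Mul(Rational(2, 209), Pow(G, 2)) (Function('U')(G) = Mul(Mul(Pow(G, 2), 12), Rational(1, 1254)) = Mul(Mul(12, Pow(G, 2)), Rational(1, 1254)) = Mul(Rational(2, 209), Pow(G, 2)))
Add(Add(-1112107, Function('c')(-1495, 1533)), Function('U')(-2162)) = Add(Add(-1112107, Add(-36, Mul(6, 1533))), Mul(Rational(2, 209), Pow(-2162, 2))) = Add(Add(-1112107, Add(-36, 9198)), Mul(Rational(2, 209), 4674244)) = Add(Add(-1112107, 9162), Rational(9348488, 209)) = Add(-1102945, Rational(9348488, 209)) = Rational(-221167017, 209)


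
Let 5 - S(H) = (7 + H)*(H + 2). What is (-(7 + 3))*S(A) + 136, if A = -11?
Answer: 446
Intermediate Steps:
S(H) = 5 - (2 + H)*(7 + H) (S(H) = 5 - (7 + H)*(H + 2) = 5 - (7 + H)*(2 + H) = 5 - (2 + H)*(7 + H))
(-(7 + 3))*S(A) + 136 = (-(7 + 3))*(-9 - 1*(-11)**2 - 9*(-11)) + 136 = (-1*10)*(-9 - 1*121 + 99) + 136 = -10*(-9 - 121 + 99) + 136 = -10*(-31) + 136 = 310 + 136 = 446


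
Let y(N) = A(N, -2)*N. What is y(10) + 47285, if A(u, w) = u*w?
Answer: 47085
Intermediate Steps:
y(N) = -2*N**2 (y(N) = (N*(-2))*N = (-2*N)*N = -2*N**2)
y(10) + 47285 = -2*10**2 + 47285 = -2*100 + 47285 = -200 + 47285 = 47085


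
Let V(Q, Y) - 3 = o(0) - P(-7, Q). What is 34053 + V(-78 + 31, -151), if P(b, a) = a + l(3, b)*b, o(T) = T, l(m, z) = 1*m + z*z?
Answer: 34467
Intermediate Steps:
l(m, z) = m + z²
P(b, a) = a + b*(3 + b²) (P(b, a) = a + (3 + b²)*b = a + b*(3 + b²))
V(Q, Y) = 367 - Q (V(Q, Y) = 3 + (0 - (Q - 7*(3 + (-7)²))) = 3 + (0 - (Q - 7*(3 + 49))) = 3 + (0 - (Q - 7*52)) = 3 + (0 - (Q - 364)) = 3 + (0 - (-364 + Q)) = 3 + (0 + (364 - Q)) = 3 + (364 - Q) = 367 - Q)
34053 + V(-78 + 31, -151) = 34053 + (367 - (-78 + 31)) = 34053 + (367 - 1*(-47)) = 34053 + (367 + 47) = 34053 + 414 = 34467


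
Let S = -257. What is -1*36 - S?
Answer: 221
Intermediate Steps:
-1*36 - S = -1*36 - 1*(-257) = -36 + 257 = 221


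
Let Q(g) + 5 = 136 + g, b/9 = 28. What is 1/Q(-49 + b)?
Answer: 1/334 ≈ 0.0029940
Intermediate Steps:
b = 252 (b = 9*28 = 252)
Q(g) = 131 + g (Q(g) = -5 + (136 + g) = 131 + g)
1/Q(-49 + b) = 1/(131 + (-49 + 252)) = 1/(131 + 203) = 1/334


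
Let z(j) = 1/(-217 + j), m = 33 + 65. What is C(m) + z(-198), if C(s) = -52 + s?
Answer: 19089/415 ≈ 45.998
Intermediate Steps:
m = 98
C(m) + z(-198) = (-52 + 98) + 1/(-217 - 198) = 46 + 1/(-415) = 46 - 1/415 = 19089/415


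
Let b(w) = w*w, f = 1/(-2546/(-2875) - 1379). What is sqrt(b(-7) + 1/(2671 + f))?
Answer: sqrt(5487735864766633608430)/10582710134 ≈ 7.0000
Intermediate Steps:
f = -2875/3962079 (f = 1/(-2546*(-1/2875) - 1379) = 1/(2546/2875 - 1379) = 1/(-3962079/2875) = -2875/3962079 ≈ -0.00072563)
b(w) = w**2
sqrt(b(-7) + 1/(2671 + f)) = sqrt((-7)**2 + 1/(2671 - 2875/3962079)) = sqrt(49 + 1/(10582710134/3962079)) = sqrt(49 + 3962079/10582710134) = sqrt(518556758645/10582710134) = sqrt(5487735864766633608430)/10582710134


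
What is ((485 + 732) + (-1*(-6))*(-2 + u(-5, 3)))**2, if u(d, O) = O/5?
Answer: 36517849/25 ≈ 1.4607e+6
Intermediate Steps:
u(d, O) = O/5 (u(d, O) = O*(1/5) = O/5)
((485 + 732) + (-1*(-6))*(-2 + u(-5, 3)))**2 = ((485 + 732) + (-1*(-6))*(-2 + (1/5)*3))**2 = (1217 + 6*(-2 + 3/5))**2 = (1217 + 6*(-7/5))**2 = (1217 - 42/5)**2 = (6043/5)**2 = 36517849/25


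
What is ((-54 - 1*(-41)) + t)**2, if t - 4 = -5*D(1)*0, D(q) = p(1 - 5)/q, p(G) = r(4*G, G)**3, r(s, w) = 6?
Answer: 81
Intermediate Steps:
p(G) = 216 (p(G) = 6**3 = 216)
D(q) = 216/q
t = 4 (t = 4 - 1080/1*0 = 4 - 1080*0 = 4 + 0 = 4)
((-54 - 1*(-41)) + t)**2 = ((-54 - 1*(-41)) + 4)**2 = ((-54 + 41) + 4)**2 = (-13 + 4)**2 = (-9)**2 = 81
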